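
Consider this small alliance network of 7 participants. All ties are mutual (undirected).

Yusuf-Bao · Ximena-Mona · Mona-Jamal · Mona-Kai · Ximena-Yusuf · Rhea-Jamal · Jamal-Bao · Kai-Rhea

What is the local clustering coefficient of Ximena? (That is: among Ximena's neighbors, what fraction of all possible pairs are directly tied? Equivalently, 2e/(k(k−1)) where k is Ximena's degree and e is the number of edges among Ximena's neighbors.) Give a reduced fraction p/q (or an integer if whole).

Ximena's neighbors: Mona and Yusuf (k = 2).
Possible neighbor pairs: C(2,2) = 1. Edges among them: none → e = 0.
Clustering(Ximena) = 0/1.

0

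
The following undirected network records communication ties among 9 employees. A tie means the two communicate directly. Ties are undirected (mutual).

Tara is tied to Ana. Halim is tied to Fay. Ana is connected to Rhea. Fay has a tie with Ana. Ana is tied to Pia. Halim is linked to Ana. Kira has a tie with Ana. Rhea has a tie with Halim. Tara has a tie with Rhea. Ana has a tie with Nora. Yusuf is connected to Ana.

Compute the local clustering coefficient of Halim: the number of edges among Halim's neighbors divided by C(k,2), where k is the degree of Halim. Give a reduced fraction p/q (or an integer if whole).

2/3

Halim's neighbors: Ana, Fay, and Rhea (k = 3).
Possible neighbor pairs: C(3,2) = 3. Edges among them: Ana–Fay, Ana–Rhea → e = 2.
Clustering(Halim) = 2/3.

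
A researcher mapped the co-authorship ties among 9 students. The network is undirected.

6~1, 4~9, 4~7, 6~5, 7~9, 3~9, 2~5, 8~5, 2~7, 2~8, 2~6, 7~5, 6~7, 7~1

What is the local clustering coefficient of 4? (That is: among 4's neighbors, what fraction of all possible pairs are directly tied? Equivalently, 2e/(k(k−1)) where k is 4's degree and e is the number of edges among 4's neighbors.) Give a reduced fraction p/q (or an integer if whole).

1

4's neighbors: 7 and 9 (k = 2).
Possible neighbor pairs: C(2,2) = 1. Edges among them: 7–9 → e = 1.
Clustering(4) = 1/1.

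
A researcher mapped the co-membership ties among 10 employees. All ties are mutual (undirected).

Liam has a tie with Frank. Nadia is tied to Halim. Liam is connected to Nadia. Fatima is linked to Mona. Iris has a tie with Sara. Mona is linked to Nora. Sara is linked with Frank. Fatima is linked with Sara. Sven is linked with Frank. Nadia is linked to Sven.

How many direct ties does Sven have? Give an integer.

Sven is directly tied to Frank and Nadia. That is 2 neighbors, so the degree of Sven is 2.

2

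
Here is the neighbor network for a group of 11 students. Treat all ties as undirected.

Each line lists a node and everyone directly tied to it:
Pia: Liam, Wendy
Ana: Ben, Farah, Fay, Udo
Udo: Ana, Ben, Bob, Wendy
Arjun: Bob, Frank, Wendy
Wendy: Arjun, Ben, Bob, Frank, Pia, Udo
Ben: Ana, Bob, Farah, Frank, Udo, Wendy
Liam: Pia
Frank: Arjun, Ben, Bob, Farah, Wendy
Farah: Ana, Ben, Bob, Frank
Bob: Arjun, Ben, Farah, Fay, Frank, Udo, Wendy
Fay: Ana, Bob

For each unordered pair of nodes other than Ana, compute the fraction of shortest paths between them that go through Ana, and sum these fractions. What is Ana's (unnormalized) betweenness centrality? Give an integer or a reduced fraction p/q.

Pairs whose geodesics pass through Ana — Ben–Fay: 1/2; Udo–Farah: 1/3; Udo–Fay: 1/2; Farah–Fay: 1/2.
All other pairs contribute 0.
Summing the contributions gives betweenness(Ana) = 11/6.

11/6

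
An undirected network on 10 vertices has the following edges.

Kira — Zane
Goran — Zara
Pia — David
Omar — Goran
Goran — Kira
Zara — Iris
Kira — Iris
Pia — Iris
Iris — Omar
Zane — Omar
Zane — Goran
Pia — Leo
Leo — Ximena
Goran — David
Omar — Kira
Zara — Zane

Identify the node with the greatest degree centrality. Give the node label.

Goran

Degrees — David:2, Goran:5, Iris:4, Kira:4, Leo:2, Omar:4, Pia:3, Ximena:1, Zane:4, Zara:3.
The maximum is 5, attained only by Goran.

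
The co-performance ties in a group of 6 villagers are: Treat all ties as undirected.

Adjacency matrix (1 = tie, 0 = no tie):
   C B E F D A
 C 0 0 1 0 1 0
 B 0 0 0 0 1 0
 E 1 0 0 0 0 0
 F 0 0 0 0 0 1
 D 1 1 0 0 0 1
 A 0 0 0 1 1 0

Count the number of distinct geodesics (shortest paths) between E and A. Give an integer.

1

The shortest distance is 3, and the only length-3 path is E–C–D–A. So there is exactly 1 shortest path.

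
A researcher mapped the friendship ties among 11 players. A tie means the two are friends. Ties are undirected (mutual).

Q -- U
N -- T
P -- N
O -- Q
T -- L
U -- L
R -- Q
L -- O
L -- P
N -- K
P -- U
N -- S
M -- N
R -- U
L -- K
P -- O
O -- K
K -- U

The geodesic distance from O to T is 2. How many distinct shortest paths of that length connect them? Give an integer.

The shortest distance is 2, and the only length-2 path is O–L–T. So there is exactly 1 shortest path.

1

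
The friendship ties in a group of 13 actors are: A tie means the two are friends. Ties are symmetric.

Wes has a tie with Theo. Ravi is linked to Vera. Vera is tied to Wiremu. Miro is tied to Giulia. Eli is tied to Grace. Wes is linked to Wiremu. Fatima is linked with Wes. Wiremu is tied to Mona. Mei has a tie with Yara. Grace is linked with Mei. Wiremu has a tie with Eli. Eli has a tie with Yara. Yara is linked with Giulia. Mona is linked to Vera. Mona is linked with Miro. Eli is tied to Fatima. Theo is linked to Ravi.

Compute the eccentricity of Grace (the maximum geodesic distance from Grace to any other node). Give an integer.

4

Distances from Grace: Eli:1, Fatima:2, Giulia:3, Mei:1, Miro:4, Mona:3, Ravi:4, Theo:4, Vera:3, Wes:3, Wiremu:2, Yara:2.
The largest is 4 (to Miro, Ravi, and Theo), so the eccentricity of Grace is 4.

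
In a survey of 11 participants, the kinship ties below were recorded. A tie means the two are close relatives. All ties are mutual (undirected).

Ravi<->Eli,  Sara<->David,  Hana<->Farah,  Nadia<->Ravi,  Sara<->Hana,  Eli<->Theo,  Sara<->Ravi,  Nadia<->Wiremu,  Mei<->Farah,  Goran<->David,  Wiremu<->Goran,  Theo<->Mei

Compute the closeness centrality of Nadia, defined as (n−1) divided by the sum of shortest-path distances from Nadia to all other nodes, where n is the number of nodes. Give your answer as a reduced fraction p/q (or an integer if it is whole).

Distances from Nadia: David:3, Eli:2, Farah:4, Goran:2, Hana:3, Mei:4, Ravi:1, Sara:2, Theo:3, Wiremu:1. Sum = 25.
n = 11, so closeness = 10/25 = 2/5.

2/5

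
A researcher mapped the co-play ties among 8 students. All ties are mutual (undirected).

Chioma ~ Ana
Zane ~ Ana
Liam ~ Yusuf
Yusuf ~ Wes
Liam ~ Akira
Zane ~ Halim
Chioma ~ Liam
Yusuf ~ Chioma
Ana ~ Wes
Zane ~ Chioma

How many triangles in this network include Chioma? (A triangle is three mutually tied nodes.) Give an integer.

Chioma's neighbors: Ana, Liam, Yusuf, and Zane.
Neighbor pairs that are themselves tied: Chioma–Ana–Zane; Chioma–Liam–Yusuf. Each forms one triangle with Chioma, for 2 in total.

2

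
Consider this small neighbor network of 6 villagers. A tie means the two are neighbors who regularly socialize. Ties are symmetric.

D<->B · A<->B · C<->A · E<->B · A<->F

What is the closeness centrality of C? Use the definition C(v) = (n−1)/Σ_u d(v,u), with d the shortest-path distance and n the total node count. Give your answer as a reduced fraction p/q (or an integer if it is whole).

Distances from C: A:1, B:2, D:3, E:3, F:2. Sum = 11.
n = 6, so closeness = 5/11.

5/11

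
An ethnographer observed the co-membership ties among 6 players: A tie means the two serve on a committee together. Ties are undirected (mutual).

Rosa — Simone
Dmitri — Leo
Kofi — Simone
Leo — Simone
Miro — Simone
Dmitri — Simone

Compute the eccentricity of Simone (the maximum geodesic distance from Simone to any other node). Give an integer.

Distances from Simone: Dmitri:1, Kofi:1, Leo:1, Miro:1, Rosa:1.
The largest is 1 (to Miro, Rosa, Kofi, Dmitri, and Leo), so the eccentricity of Simone is 1.

1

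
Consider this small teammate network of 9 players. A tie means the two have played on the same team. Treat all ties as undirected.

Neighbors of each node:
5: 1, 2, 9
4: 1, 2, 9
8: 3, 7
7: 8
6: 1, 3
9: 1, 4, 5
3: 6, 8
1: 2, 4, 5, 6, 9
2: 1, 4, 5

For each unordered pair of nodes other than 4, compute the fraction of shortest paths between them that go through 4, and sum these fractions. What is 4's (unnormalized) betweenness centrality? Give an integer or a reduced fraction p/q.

1/3

Pairs whose geodesics pass through 4 — 2–9: 1/3.
All other pairs contribute 0.
Summing the contributions gives betweenness(4) = 1/3.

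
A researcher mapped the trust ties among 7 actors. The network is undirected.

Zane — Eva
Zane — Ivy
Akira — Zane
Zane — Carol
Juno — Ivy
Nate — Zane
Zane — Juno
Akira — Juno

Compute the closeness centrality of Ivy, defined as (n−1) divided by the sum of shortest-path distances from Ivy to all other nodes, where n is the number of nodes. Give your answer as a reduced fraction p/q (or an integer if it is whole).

3/5

Distances from Ivy: Akira:2, Carol:2, Eva:2, Juno:1, Nate:2, Zane:1. Sum = 10.
n = 7, so closeness = 6/10 = 3/5.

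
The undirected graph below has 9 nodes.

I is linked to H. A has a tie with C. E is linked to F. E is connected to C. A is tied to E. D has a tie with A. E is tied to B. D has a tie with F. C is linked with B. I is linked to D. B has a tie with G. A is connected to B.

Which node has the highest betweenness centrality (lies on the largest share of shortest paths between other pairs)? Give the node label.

D

Unnormalized betweenness of each node: A:21/2, B:7, C:0, D:25/2, E:7/2, F:3/2, G:0, H:0, I:7.
D has the largest value, 25/2, making it the main broker — the node through which the most shortest paths run.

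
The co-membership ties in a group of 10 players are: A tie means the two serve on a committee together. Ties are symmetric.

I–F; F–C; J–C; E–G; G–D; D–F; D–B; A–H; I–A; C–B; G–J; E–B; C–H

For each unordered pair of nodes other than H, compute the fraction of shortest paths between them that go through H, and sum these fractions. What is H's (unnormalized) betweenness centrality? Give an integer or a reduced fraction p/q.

Pairs whose geodesics pass through H — B–A: 1; A–C: 1; A–J: 1; A–G: 1/2; A–E: 1.
All other pairs contribute 0.
Summing the contributions gives betweenness(H) = 9/2.

9/2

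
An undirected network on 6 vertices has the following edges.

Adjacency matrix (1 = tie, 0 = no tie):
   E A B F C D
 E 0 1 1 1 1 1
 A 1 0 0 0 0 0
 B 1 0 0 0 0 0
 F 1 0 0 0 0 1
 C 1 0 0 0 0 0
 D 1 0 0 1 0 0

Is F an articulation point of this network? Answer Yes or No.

No

Even without F, every remaining node can still reach every other (the residual graph is connected), so F is not a cut vertex.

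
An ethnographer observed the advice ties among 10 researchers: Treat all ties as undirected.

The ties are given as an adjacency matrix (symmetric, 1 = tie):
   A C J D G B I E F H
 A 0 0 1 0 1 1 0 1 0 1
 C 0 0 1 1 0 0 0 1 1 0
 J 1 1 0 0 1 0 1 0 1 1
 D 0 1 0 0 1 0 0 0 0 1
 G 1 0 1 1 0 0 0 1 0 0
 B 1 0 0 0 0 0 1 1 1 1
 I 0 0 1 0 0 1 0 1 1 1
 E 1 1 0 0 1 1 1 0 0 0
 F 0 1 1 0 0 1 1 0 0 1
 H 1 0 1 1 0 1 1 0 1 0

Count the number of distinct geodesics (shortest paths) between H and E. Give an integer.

3

The shortest distance is 2. The length-2 paths are: H–A–E; H–B–E; H–I–E.
That gives 3 distinct shortest paths.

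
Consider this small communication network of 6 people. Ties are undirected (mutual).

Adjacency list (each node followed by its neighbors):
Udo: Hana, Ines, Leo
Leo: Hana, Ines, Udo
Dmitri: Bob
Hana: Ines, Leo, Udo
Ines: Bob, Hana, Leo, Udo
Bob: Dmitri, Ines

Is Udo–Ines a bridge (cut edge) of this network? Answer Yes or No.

No

Even without that edge, Udo still reaches Ines via Udo – Leo – Ines, so the network stays connected. Not a bridge.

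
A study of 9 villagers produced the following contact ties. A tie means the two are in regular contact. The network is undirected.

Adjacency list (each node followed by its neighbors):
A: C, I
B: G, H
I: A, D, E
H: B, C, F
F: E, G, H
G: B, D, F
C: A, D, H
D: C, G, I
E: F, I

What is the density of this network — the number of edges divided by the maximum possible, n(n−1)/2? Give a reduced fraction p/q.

There are 12 edges and 9 nodes, so the maximum possible is C(9,2) = 36.
Density = 12/36 = 1/3.

1/3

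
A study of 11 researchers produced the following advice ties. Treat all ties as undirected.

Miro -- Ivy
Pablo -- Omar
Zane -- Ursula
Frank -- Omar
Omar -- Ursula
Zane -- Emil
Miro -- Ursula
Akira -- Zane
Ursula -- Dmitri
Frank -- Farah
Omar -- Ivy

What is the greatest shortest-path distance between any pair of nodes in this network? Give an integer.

5

Eccentricity of each node (its greatest distance to any other): Akira:5, Dmitri:4, Emil:5, Farah:5, Frank:4, Ivy:4, Miro:4, Omar:3, Pablo:4, Ursula:3, Zane:4.
The maximum eccentricity is 5, realized for instance by the pair Emil–Farah via Emil – Zane – Ursula – Omar – Frank – Farah. So the diameter is 5.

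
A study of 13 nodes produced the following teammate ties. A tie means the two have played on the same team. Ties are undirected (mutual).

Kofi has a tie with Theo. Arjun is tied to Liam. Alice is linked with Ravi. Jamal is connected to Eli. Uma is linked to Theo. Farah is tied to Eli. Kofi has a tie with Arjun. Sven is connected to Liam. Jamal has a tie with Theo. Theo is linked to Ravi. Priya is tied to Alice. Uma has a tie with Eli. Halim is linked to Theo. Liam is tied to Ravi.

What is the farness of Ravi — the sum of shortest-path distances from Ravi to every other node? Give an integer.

24

Distances from Ravi: Alice:1, Arjun:2, Eli:3, Farah:4, Halim:2, Jamal:2, Kofi:2, Liam:1, Priya:2, Sven:2, Theo:1, Uma:2.
Sum = 1 + 2 + 3 + 4 + 2 + 2 + 2 + 1 + 2 + 2 + 1 + 2 = 24.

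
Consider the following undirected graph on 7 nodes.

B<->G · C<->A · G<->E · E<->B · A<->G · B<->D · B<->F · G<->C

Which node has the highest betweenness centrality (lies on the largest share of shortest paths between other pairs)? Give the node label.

Unnormalized betweenness of each node: A:0, B:9, C:0, D:0, E:0, F:0, G:8.
B has the largest value, 9, making it the main broker — the node through which the most shortest paths run.

B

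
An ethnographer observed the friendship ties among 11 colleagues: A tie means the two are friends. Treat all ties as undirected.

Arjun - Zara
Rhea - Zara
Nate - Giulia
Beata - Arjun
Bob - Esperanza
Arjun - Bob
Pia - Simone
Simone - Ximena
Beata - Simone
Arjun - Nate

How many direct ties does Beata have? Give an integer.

2

Beata is directly tied to Arjun and Simone. That is 2 neighbors, so the degree of Beata is 2.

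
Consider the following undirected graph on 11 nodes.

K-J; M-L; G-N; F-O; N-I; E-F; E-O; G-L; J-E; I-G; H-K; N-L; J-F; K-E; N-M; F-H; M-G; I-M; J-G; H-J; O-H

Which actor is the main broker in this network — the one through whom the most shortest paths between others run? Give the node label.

J

Unnormalized betweenness of each node: E:17/6, F:9/4, G:73/3, H:17/6, I:0, J:307/12, K:1/4, L:0, M:1/3, N:1/3, O:1/4.
J has the largest value, 307/12, making it the main broker — the node through which the most shortest paths run.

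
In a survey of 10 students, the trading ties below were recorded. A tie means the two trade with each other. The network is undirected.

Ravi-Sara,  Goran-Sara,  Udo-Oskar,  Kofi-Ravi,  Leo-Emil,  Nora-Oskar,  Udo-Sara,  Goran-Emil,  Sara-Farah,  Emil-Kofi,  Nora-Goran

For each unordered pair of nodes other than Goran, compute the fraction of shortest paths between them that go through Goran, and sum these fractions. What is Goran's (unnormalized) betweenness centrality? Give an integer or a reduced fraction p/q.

Pairs whose geodesics pass through Goran — Sara–Leo: 1; Sara–Nora: 1; Sara–Emil: 1; Leo–Nora: 1; Leo–Farah: 1; Leo–Udo: 1; Leo–Oskar: 1; Nora–Farah: 1; Nora–Emil: 1; Nora–Kofi: 1; Nora–Ravi: 1; Farah–Emil: 1; Udo–Emil: 1; Oskar–Emil: 1 … (+1 more pairs).
All other pairs contribute 0.
Summing the contributions gives betweenness(Goran) = 29/2.

29/2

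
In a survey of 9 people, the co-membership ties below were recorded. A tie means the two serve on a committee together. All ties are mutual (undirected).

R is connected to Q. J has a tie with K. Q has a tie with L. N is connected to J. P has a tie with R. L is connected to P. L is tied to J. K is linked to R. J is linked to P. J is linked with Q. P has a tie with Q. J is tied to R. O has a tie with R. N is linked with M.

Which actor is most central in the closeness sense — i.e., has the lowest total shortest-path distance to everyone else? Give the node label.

J

Farness (sum of distances to all others) for each node — J:10, K:15, L:15, M:22, N:15, O:19, P:13, Q:13, R:12.
The smallest farness is 10, for J, so J has the highest closeness.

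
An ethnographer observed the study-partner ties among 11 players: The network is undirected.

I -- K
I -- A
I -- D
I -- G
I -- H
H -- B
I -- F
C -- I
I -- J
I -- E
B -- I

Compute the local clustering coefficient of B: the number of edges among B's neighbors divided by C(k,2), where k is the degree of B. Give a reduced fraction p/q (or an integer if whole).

B's neighbors: H and I (k = 2).
Possible neighbor pairs: C(2,2) = 1. Edges among them: H–I → e = 1.
Clustering(B) = 1/1.

1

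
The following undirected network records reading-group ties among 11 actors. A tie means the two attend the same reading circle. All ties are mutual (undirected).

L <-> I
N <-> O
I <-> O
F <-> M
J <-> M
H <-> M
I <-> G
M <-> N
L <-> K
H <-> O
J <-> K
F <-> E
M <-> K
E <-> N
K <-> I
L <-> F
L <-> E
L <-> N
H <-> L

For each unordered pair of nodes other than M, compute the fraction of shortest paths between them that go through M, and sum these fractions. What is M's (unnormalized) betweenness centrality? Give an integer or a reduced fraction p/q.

22/3

Pairs whose geodesics pass through M — J–E: 2/3; J–F: 1; J–H: 1; J–N: 1; J–O: 2/3; F–H: 1/2; F–N: 1/3; F–K: 1/2; F–O: 2/6; H–N: 1/3; H–K: 1/2; N–K: 1/2.
All other pairs contribute 0.
Summing the contributions gives betweenness(M) = 22/3.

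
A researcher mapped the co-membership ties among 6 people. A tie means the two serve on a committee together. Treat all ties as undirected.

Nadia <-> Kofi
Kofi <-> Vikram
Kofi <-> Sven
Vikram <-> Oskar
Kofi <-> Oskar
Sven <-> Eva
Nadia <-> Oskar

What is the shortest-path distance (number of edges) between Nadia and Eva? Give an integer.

3

One shortest route is Nadia – Kofi – Sven – Eva, which uses 3 edges, and at distance 2 from Nadia we only reach {Sven, Vikram}, which does not include Eva. So d(Nadia,Eva) = 3.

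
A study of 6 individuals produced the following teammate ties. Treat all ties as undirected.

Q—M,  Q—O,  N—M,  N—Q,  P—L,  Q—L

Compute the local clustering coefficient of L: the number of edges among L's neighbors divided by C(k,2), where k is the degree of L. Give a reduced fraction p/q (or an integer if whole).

0

L's neighbors: P and Q (k = 2).
Possible neighbor pairs: C(2,2) = 1. Edges among them: none → e = 0.
Clustering(L) = 0/1.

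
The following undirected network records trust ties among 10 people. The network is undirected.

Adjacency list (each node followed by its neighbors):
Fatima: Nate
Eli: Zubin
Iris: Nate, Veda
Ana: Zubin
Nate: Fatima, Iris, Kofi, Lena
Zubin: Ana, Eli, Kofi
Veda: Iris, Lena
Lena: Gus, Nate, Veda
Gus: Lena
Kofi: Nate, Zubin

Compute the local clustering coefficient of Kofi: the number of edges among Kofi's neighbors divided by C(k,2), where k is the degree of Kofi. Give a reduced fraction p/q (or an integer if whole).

Kofi's neighbors: Nate and Zubin (k = 2).
Possible neighbor pairs: C(2,2) = 1. Edges among them: none → e = 0.
Clustering(Kofi) = 0/1.

0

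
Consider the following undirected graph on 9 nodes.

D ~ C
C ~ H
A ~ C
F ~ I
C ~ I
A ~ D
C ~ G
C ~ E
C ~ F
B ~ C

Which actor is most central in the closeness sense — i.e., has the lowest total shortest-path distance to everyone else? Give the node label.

C

Farness (sum of distances to all others) for each node — A:14, B:15, C:8, D:14, E:15, F:14, G:15, H:15, I:14.
The smallest farness is 8, for C, so C has the highest closeness.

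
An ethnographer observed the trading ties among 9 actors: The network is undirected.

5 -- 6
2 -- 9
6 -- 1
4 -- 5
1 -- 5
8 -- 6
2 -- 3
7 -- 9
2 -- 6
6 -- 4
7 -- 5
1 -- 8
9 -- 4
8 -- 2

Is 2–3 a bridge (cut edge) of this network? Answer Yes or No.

Yes

Without the 2–3 edge there is no alternate route between 2 and 3, so the network disconnects. It is a bridge.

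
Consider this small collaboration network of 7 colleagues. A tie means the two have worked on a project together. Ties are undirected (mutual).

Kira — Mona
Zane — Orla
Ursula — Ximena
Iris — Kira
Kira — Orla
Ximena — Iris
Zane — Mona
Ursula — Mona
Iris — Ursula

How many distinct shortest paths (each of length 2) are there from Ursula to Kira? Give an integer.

The shortest distance is 2. The length-2 paths are: Ursula–Iris–Kira; Ursula–Mona–Kira.
That gives 2 distinct shortest paths.

2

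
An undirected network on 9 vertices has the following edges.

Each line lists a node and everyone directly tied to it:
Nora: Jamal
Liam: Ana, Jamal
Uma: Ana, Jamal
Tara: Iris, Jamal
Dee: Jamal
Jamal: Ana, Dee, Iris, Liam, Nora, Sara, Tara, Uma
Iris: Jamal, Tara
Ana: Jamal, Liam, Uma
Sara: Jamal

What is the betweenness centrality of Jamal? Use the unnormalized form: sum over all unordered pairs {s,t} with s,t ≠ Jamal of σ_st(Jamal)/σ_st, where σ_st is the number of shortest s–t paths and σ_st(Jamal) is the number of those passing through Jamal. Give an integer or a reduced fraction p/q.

Pairs whose geodesics pass through Jamal — Iris–Liam: 1; Iris–Uma: 1; Iris–Ana: 1; Iris–Dee: 1; Iris–Sara: 1; Iris–Nora: 1; Liam–Uma: 1/2; Liam–Dee: 1; Liam–Sara: 1; Liam–Nora: 1; Liam–Tara: 1; Uma–Dee: 1; Uma–Sara: 1; Uma–Nora: 1 … (+11 more pairs).
All other pairs contribute 0.
Summing the contributions gives betweenness(Jamal) = 49/2.

49/2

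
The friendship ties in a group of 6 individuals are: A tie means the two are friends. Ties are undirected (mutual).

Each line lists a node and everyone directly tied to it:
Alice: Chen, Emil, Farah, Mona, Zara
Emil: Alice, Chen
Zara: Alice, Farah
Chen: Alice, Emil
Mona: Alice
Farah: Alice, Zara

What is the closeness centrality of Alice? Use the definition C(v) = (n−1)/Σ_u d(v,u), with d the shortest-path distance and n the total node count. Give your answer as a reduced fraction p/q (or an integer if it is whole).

Distances from Alice: Chen:1, Emil:1, Farah:1, Mona:1, Zara:1. Sum = 5.
n = 6, so closeness = 5/5 = 1.

1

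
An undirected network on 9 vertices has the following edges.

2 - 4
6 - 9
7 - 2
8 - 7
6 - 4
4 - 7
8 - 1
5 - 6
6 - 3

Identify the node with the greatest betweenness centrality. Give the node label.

6

Unnormalized betweenness of each node: 1:0, 2:0, 3:0, 4:16, 5:0, 6:18, 7:12, 8:7, 9:0.
6 has the largest value, 18, making it the main broker — the node through which the most shortest paths run.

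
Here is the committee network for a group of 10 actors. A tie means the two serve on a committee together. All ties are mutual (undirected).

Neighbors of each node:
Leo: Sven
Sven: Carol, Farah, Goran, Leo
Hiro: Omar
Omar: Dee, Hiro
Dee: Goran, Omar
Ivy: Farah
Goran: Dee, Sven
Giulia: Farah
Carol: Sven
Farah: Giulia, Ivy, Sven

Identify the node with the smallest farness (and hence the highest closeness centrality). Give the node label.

Farness (sum of distances to all others) for each node — Carol:25, Dee:23, Farah:21, Giulia:29, Goran:19, Hiro:37, Ivy:29, Leo:25, Omar:29, Sven:17.
The smallest farness is 17, for Sven, so Sven has the highest closeness.

Sven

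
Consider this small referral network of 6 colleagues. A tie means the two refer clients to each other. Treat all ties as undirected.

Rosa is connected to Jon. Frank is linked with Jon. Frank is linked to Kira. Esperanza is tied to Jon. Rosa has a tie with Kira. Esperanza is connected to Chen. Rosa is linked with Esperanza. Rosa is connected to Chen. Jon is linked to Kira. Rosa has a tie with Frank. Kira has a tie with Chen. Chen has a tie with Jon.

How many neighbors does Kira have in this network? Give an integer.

Kira is directly tied to Chen, Frank, Jon, and Rosa. That is 4 neighbors, so the degree of Kira is 4.

4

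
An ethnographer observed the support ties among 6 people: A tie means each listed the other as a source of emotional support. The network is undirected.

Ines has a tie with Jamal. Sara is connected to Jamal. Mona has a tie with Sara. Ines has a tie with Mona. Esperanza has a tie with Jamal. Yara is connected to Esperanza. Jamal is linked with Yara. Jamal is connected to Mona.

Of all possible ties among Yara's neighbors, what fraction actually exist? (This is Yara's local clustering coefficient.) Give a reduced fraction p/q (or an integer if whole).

Yara's neighbors: Esperanza and Jamal (k = 2).
Possible neighbor pairs: C(2,2) = 1. Edges among them: Esperanza–Jamal → e = 1.
Clustering(Yara) = 1/1.

1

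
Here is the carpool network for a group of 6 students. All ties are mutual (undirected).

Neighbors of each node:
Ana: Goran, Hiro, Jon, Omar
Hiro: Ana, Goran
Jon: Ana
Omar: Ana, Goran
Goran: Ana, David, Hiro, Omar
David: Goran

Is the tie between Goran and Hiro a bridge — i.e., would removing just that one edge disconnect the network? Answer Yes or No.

No

Even without that edge, Goran still reaches Hiro via Goran – Ana – Hiro, so the network stays connected. Not a bridge.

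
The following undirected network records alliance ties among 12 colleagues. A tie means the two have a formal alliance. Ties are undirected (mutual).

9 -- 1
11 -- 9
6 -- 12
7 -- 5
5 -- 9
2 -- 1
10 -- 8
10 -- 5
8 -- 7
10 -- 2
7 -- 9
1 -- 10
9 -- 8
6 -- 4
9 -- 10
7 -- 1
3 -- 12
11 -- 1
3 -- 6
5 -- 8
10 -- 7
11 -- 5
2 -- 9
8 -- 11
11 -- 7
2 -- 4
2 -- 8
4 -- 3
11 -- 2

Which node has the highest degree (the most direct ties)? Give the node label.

9

Degrees — 1:5, 2:6, 3:3, 4:3, 5:5, 6:3, 7:6, 8:6, 9:7, 10:6, 11:6, 12:2.
The maximum is 7, attained only by 9.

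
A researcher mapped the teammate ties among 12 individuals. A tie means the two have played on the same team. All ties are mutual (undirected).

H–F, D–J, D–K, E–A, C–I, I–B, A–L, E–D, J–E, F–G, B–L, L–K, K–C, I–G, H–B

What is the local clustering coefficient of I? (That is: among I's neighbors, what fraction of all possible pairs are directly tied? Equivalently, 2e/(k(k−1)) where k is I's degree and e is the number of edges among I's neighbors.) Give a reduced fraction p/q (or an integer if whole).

I's neighbors: B, C, and G (k = 3).
Possible neighbor pairs: C(3,2) = 3. Edges among them: none → e = 0.
Clustering(I) = 0/3 = 0.

0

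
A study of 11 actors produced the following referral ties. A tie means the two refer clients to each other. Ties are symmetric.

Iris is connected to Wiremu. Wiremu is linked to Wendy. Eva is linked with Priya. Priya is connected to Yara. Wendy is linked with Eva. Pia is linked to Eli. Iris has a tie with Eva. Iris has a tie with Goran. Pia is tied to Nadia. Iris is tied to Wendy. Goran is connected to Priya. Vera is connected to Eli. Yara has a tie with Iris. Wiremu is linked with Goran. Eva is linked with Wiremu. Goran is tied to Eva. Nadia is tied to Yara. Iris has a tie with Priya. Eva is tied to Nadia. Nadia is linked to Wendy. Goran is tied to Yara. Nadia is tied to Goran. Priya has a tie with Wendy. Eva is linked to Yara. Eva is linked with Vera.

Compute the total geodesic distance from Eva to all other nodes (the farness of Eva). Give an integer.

12

Distances from Eva: Eli:2, Goran:1, Iris:1, Nadia:1, Pia:2, Priya:1, Vera:1, Wendy:1, Wiremu:1, Yara:1.
Sum = 2 + 1 + 1 + 1 + 2 + 1 + 1 + 1 + 1 + 1 = 12.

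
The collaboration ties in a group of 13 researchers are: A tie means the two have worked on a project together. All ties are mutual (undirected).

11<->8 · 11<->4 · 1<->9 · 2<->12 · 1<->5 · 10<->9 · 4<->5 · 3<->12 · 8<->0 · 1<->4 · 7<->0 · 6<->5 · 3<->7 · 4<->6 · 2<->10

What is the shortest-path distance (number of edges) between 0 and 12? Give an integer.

One shortest route is 0 – 7 – 3 – 12, which uses 3 edges, and at distance 2 from 0 we only reach {3, 11}, which does not include 12. So d(0,12) = 3.

3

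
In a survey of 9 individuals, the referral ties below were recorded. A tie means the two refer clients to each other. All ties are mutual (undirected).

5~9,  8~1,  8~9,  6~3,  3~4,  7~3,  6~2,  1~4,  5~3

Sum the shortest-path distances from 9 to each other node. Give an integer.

19

Distances from 9: 1:2, 2:4, 3:2, 4:3, 5:1, 6:3, 7:3, 8:1.
Sum = 2 + 4 + 2 + 3 + 1 + 3 + 3 + 1 = 19.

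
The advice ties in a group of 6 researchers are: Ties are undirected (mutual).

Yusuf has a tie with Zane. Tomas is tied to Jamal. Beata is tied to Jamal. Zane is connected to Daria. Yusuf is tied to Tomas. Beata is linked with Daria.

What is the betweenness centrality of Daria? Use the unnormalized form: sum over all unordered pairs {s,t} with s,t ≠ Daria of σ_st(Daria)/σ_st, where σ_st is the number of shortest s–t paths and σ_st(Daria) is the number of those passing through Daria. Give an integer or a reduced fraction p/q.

2

Pairs whose geodesics pass through Daria — Jamal–Zane: 1/2; Beata–Zane: 1; Beata–Yusuf: 1/2.
All other pairs contribute 0.
Summing the contributions gives betweenness(Daria) = 2.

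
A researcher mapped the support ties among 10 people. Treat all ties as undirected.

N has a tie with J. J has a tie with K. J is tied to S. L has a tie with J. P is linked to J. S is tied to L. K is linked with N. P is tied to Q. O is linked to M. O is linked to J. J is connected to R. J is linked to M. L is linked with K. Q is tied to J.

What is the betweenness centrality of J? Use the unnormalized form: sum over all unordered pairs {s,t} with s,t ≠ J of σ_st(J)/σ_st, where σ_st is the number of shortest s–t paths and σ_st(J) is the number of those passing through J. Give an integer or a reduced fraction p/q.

30

Pairs whose geodesics pass through J — Q–L: 1; Q–R: 1; Q–S: 1; Q–O: 1; Q–M: 1; Q–K: 1; Q–N: 1; L–R: 1; L–O: 1; L–M: 1; L–N: 1/2; L–P: 1; R–S: 1; R–O: 1 … (+17 more pairs).
All other pairs contribute 0.
Summing the contributions gives betweenness(J) = 30.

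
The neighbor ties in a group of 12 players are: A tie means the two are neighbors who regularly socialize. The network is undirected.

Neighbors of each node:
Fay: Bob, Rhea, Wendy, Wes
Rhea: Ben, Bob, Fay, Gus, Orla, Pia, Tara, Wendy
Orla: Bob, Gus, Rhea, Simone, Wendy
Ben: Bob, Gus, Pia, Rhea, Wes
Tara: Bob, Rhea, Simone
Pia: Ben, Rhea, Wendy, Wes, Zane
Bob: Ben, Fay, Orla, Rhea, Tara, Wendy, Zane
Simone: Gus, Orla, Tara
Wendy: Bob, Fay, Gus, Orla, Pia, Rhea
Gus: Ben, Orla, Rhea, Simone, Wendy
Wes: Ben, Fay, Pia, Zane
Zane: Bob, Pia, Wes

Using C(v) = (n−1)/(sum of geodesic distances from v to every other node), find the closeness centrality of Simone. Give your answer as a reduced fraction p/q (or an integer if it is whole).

Distances from Simone: Ben:2, Bob:2, Fay:3, Gus:1, Orla:1, Pia:3, Rhea:2, Tara:1, Wendy:2, Wes:3, Zane:3. Sum = 23.
n = 12, so closeness = 11/23.

11/23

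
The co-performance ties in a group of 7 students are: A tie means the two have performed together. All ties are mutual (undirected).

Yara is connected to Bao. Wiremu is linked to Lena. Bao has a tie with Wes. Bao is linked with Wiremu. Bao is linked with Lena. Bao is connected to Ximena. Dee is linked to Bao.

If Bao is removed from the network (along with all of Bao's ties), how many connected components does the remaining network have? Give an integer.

5

Without Bao, the remaining ties split the others into: {Wes}; {Ximena}; {Yara}; {Dee}; {Lena, Wiremu}.
That's 5 separate components.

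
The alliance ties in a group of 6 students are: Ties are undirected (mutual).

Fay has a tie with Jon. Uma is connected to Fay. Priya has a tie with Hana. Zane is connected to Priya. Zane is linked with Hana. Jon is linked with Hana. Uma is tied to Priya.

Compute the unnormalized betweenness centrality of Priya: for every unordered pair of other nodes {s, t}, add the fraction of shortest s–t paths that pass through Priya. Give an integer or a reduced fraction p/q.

5/2

Pairs whose geodesics pass through Priya — Hana–Uma: 1; Fay–Zane: 1/2; Uma–Zane: 1.
All other pairs contribute 0.
Summing the contributions gives betweenness(Priya) = 5/2.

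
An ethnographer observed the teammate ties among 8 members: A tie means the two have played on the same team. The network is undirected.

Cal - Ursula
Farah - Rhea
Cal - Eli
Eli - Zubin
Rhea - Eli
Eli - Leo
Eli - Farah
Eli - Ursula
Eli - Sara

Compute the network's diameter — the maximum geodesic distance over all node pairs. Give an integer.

2

Eccentricity of each node (its greatest distance to any other): Cal:2, Eli:1, Farah:2, Leo:2, Rhea:2, Sara:2, Ursula:2, Zubin:2.
The maximum eccentricity is 2, realized for instance by the pair Farah–Leo via Farah – Eli – Leo. So the diameter is 2.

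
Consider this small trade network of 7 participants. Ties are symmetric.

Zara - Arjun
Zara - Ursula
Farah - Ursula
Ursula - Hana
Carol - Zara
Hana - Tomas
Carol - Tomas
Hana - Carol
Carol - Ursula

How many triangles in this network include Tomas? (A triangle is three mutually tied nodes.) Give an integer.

1

Tomas's neighbors: Carol and Hana.
Neighbor pairs that are themselves tied: Tomas–Carol–Hana. Each forms one triangle with Tomas, for 1 in total.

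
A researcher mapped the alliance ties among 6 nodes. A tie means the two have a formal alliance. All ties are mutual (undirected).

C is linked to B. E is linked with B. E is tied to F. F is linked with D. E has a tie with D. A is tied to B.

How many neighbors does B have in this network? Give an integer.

B is directly tied to A, C, and E. That is 3 neighbors, so the degree of B is 3.

3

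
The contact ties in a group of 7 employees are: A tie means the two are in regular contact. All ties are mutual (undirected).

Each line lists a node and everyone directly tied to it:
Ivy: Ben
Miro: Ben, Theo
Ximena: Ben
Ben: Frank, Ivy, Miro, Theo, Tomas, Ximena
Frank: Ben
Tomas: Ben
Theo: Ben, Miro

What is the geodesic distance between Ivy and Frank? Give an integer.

One shortest route is Ivy – Ben – Frank, which uses 2 edges, and Ivy and Frank are not directly tied, so nothing shorter exists. So d(Ivy,Frank) = 2.

2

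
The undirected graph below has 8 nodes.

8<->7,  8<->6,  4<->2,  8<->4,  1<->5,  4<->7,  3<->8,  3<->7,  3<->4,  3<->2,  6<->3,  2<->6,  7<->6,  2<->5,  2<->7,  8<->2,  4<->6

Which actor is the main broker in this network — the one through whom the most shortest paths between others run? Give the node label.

Unnormalized betweenness of each node: 1:0, 2:10, 3:0, 4:0, 5:6, 6:0, 7:0, 8:0.
2 has the largest value, 10, making it the main broker — the node through which the most shortest paths run.

2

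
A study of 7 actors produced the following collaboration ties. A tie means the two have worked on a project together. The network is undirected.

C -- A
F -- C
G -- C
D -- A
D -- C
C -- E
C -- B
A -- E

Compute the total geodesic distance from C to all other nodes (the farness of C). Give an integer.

6

Distances from C: A:1, B:1, D:1, E:1, F:1, G:1.
Sum = 1 + 1 + 1 + 1 + 1 + 1 = 6.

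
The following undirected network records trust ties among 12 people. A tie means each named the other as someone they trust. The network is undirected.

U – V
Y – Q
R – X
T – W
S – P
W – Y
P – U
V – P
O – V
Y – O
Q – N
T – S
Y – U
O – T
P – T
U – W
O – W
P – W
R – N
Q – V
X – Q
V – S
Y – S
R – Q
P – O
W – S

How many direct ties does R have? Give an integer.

3

R is directly tied to N, Q, and X. That is 3 neighbors, so the degree of R is 3.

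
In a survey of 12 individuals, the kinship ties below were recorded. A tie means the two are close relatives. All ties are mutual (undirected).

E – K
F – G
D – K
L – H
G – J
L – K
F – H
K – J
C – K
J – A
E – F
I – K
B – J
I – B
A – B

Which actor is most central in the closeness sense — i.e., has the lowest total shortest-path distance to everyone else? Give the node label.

K

Farness (sum of distances to all others) for each node — A:27, B:26, C:26, D:26, E:22, F:24, G:24, H:28, I:23, J:19, K:16, L:23.
The smallest farness is 16, for K, so K has the highest closeness.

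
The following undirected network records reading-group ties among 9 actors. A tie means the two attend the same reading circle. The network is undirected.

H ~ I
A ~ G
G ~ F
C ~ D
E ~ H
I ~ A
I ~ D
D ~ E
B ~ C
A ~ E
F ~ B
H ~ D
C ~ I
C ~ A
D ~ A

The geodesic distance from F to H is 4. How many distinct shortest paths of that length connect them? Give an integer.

5

The shortest distance is 4. The length-4 paths are: F–B–C–I–H; F–G–A–I–H; F–B–C–D–H; F–G–A–D–H; F–G–A–E–H.
That gives 5 distinct shortest paths.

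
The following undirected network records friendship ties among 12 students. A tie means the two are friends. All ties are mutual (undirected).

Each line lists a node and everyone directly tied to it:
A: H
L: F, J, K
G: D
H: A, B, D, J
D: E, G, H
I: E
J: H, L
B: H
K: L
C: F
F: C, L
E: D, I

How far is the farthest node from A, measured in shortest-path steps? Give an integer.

Distances from A: B:2, C:5, D:2, E:3, F:4, G:3, H:1, I:4, J:2, K:4, L:3.
The largest is 5 (to C), so the eccentricity of A is 5.

5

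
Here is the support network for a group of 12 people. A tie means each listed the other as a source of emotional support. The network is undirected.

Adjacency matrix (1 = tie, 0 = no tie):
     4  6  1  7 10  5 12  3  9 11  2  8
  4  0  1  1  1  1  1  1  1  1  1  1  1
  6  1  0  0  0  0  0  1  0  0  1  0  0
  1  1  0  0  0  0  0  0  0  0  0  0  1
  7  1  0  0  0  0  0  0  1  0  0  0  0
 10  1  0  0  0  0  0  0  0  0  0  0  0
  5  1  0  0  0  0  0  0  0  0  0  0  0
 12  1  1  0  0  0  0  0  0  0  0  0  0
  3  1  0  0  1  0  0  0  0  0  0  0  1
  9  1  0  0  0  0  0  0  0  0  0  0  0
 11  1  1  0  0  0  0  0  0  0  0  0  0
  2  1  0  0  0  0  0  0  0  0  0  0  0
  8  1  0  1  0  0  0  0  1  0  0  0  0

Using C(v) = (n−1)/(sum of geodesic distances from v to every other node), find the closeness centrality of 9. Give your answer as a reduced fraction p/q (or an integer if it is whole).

11/21

Distances from 9: 1:2, 2:2, 3:2, 4:1, 5:2, 6:2, 7:2, 8:2, 10:2, 11:2, 12:2. Sum = 21.
n = 12, so closeness = 11/21.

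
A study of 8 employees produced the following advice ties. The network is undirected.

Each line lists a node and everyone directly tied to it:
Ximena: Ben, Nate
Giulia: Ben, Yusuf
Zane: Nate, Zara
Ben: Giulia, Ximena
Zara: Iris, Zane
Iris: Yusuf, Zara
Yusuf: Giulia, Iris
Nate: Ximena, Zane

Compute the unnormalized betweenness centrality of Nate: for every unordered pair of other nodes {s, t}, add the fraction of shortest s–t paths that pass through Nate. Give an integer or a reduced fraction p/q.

Pairs whose geodesics pass through Nate — Zara–Ben: 1/2; Zara–Ximena: 1; Iris–Ximena: 1/2; Giulia–Zane: 1/2; Ben–Zane: 1; Ximena–Zane: 1.
All other pairs contribute 0.
Summing the contributions gives betweenness(Nate) = 9/2.

9/2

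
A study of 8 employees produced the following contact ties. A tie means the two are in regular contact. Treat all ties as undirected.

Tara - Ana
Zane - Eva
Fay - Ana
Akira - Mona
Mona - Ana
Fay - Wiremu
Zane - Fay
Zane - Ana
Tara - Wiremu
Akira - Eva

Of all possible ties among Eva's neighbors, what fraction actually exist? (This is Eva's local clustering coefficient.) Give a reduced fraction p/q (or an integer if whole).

0

Eva's neighbors: Akira and Zane (k = 2).
Possible neighbor pairs: C(2,2) = 1. Edges among them: none → e = 0.
Clustering(Eva) = 0/1.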